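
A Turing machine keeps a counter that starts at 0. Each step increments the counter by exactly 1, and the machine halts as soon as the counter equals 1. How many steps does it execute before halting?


Counter starts at 0. Counting sequence:
  Step 1: counter = 1
Counter reached 1 -> halt
Total steps = 1

1


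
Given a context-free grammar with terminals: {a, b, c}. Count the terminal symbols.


Terminal symbols: a, b, c
Counting each: a (#1), b (#2), c (#3)
Total = 3

3


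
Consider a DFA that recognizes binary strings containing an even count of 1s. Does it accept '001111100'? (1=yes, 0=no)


DFA has 2 states: q_even (start, accept=yes) and q_odd
Processing string '001111100' character by character:
  Position 0: read '0', 1-count=0 -> q_even (no change)
  Position 1: read '0', 1-count=0 -> q_even (no change)
  Position 2: read '1', 1-count=1 -> q_odd
  Position 3: read '1', 1-count=2 -> q_even
  Position 4: read '1', 1-count=3 -> q_odd
  Position 5: read '1', 1-count=4 -> q_even
  Position 6: read '1', 1-count=5 -> q_odd
  Position 7: read '0', 1-count=5 -> q_odd (no change)
  Position 8: read '0', 1-count=5 -> q_odd (no change)
Final state: q_odd, total 1s = 5 (odd); the DFA requires an even count -> reject

0


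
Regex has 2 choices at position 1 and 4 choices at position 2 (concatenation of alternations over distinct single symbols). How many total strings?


First group: 2 alternatives
Second group: 4 alternatives
Concatenation: each choice from group 1 pairs with each from group 2
Total = 2 x 4 = 8

8


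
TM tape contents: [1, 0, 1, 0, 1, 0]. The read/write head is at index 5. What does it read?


Tape: [1, 0, 1, 0, 1, 0]
Positions: 0 1 2 3 4 5
Values:    1 0 1 0 1 0
Head at position 5
tape[5] = 0

0


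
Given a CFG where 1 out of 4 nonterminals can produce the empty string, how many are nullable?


Nonterminals: {S, A, B, C}
A nonterminal is nullable if it can derive epsilon
Counting nullable nonterminals: 1
Total nullable = 1

1


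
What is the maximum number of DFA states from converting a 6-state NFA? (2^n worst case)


NFA has 6 states
Subset construction: each DFA state = subset of NFA states
Maximum subsets = 2^6
2^6 = 64

64


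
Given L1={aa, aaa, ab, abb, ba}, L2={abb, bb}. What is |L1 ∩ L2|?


L1 = {aa, aaa, ab, abb, ba}
L2 = {abb, bb}
Checking each string in L1 against L2:
  'aa': in L2? No
  'aaa': in L2? No
  'ab': in L2? No
  'abb': in L2? Yes
  'ba': in L2? No
Intersection = {abb}
|L1 ∩ L2| = 1

1


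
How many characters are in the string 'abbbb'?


String: 'abbbb'
Counting characters:
  'a' appears 1 time(s)
  'b' appears 4 time(s)
Total length = 1 + 4 = 5

5


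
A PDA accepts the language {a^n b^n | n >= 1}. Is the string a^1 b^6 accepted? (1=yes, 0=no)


Language requires equal numbers of a's and b's
PDA pushes for each 'a', pops for each 'b'
Number of a's = 1
Number of b's = 6
1 != 6 -> Reject

0


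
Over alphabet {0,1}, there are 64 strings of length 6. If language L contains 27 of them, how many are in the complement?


Alphabet: {0,1}
String length: 6
Total strings of length 6 = 2^6 = 64
Strings in L = 27
Complement = total - |L|
= 64 - 27
= 37

37


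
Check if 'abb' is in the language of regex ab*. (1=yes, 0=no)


Pattern: ab*
String: 'abb'
Pattern requires: exactly one 'a' followed by zero or more 'b's
First char is 'a' -> OK
Rest 'bb': all b's? Yes
Result: 1

1


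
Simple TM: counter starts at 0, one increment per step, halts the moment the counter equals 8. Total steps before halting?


Counter starts at 0. Counting sequence:
  Step 1: counter = 1
  Step 2: counter = 2
  Step 3: counter = 3
  Step 4: counter = 4
  Step 5: counter = 5
  Step 6: counter = 6
  Step 7: counter = 7
  Step 8: counter = 8
Counter reached 8 -> halt
Total steps = 8

8


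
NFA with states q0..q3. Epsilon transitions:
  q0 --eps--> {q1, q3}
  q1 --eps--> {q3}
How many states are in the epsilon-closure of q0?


Starting from q0
Initialize closure = {q0}
Follow epsilon from q0 -> add q1
Follow epsilon from q0 -> add q3
Final closure: {q0, q1, q3}
Size = 3

3


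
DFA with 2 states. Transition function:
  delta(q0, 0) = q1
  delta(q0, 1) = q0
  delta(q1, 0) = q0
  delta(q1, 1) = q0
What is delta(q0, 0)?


Looking up transition function:
delta(q0, 0) in the table
Row: q0, Column: 0
Result: q1

q1


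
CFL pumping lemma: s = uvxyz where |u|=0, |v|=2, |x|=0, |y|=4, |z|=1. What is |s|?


|s| = |u| + |v| + |x| + |y| + |z|
= 0 + 2 + 0 + 4 + 1
= 2 + 0 + 5
= 2 + 5
= 7

7


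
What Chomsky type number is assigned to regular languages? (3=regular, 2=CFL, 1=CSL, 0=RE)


Chomsky hierarchy levels:
  Type 3: Regular (DFA/NFA/regex)
  Type 2: Context-free (PDA)
  Type 1: Context-sensitive
  Type 0: Recursively enumerable (TM)
'regular' corresponds to Type 3

3


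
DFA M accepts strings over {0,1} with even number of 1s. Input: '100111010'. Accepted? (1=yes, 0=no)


DFA has 2 states: q_even (start, accept=yes) and q_odd
Processing string '100111010' character by character:
  Position 0: read '1', 1-count=1 -> q_odd
  Position 1: read '0', 1-count=1 -> q_odd (no change)
  Position 2: read '0', 1-count=1 -> q_odd (no change)
  Position 3: read '1', 1-count=2 -> q_even
  Position 4: read '1', 1-count=3 -> q_odd
  Position 5: read '1', 1-count=4 -> q_even
  Position 6: read '0', 1-count=4 -> q_even (no change)
  Position 7: read '1', 1-count=5 -> q_odd
  Position 8: read '0', 1-count=5 -> q_odd (no change)
Final state: q_odd, total 1s = 5 (odd); the DFA requires an even count -> reject

0


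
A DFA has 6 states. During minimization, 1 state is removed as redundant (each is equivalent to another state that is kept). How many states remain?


Original DFA: 6 states
Redundant states removed: 1
Minimized states = original - removed
= 6 - 1
= 5

5


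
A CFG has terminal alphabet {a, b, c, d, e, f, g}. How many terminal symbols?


Terminal symbols: a, b, c, d, e, f, g
Counting each: a (#1), b (#2), c (#3), d (#4), e (#5), f (#6), g (#7)
Total = 7

7


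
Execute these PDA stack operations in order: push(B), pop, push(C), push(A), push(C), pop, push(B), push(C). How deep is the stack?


Tracing stack operations:
  push(B) -> stack = [B], depth=1
  pop -> removed B, stack = [], depth=0
  push(C) -> stack = [C], depth=1
  push(A) -> stack = [C,A], depth=2
  push(C) -> stack = [C,A,C], depth=3
  pop -> removed C, stack = [C,A], depth=2
  push(B) -> stack = [C,A,B], depth=3
  push(C) -> stack = [C,A,B,C], depth=4
Final depth = 4

4


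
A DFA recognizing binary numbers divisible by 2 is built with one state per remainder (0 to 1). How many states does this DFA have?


Divisibility by 2 is tracked via the remainder mod 2: 0, 1, ..., 1
The construction assigns one state to each remainder
Number of remainders = 2

2


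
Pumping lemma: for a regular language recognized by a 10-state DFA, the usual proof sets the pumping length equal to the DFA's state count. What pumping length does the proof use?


Pumping lemma for regular languages (standard proof):
Take p = |Q|, the number of DFA states.
Any string of length >= |Q| passes through |Q|+1 states while reading its first |Q| symbols,
so by pigeonhole some state repeats, giving the loop that can be pumped.
Here |Q| = 10
Therefore the proof uses p = 10

10


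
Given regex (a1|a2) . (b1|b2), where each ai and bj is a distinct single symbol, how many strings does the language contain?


First group: 2 alternatives
Second group: 2 alternatives
Concatenation: each choice from group 1 pairs with each from group 2
Total = 2 x 2 = 4

4


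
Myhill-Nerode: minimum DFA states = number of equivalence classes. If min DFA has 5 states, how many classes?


Myhill-Nerode theorem:
Number of equivalence classes = number of states in minimal DFA
Minimal DFA states = 5
Therefore equivalence classes = 5

5


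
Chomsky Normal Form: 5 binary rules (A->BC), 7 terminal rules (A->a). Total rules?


CNF allows two rule forms:
  A -> BC (binary): 5 rules
  A -> a (terminal): 7 rules
Total = 5 + 7 = 12

12


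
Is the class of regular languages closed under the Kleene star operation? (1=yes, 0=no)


Regular languages are closed under:
- Union (DFA product construction)
- Intersection (DFA product construction)
- Complement (swap accept/reject states)
- Concatenation (NFA construction)
- Kleene star (NFA construction)
Kleene star is in this list
Therefore: closed

1


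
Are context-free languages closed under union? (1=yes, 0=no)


CFL closure properties:
  Closed under: union, concatenation, Kleene star
  NOT closed under: intersection, complement
Operation 'union' is in closed list -> Yes (closed)

1


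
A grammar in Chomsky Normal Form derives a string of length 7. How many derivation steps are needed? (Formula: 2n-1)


Chomsky Normal Form derivation:
String length n = 7
Each step either:
  - Splits a nonterminal into two (n-1 such steps)
  - Converts a nonterminal to terminal (n such steps)
Total = (n-1) + n = 2n - 1
= 2(7) - 1
= 14 - 1
= 13

13


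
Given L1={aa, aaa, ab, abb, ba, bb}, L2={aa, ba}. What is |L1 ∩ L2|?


L1 = {aa, aaa, ab, abb, ba, bb}
L2 = {aa, ba}
Checking each string in L1 against L2:
  'aa': in L2? Yes
  'aaa': in L2? No
  'ab': in L2? No
  'abb': in L2? No
  'ba': in L2? Yes
  'bb': in L2? No
Intersection = {aa, ba}
|L1 ∩ L2| = 2

2


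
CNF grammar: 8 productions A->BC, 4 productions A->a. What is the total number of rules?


CNF allows two rule forms:
  A -> BC (binary): 8 rules
  A -> a (terminal): 4 rules
Total = 8 + 4 = 12

12


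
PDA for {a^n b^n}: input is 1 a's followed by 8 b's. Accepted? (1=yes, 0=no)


Language requires equal numbers of a's and b's
PDA pushes for each 'a', pops for each 'b'
Number of a's = 1
Number of b's = 8
1 != 8 -> Reject

0


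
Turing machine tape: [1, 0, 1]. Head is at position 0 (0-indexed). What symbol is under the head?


Tape: [1, 0, 1]
Positions: 0 1 2
Values:    1 0 1
Head at position 0
tape[0] = 1

1


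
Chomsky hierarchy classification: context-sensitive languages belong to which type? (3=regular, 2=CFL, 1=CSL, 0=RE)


Chomsky hierarchy levels:
  Type 3: Regular (DFA/NFA/regex)
  Type 2: Context-free (PDA)
  Type 1: Context-sensitive
  Type 0: Recursively enumerable (TM)
'context-sensitive' corresponds to Type 1

1


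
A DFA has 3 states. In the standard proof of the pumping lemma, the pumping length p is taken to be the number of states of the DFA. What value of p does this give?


Pumping lemma for regular languages (standard proof):
Take p = |Q|, the number of DFA states.
Any string of length >= |Q| passes through |Q|+1 states while reading its first |Q| symbols,
so by pigeonhole some state repeats, giving the loop that can be pumped.
Here |Q| = 3
Therefore the proof uses p = 3

3


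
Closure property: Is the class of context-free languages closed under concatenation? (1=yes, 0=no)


CFL closure properties:
  Closed under: union, concatenation, Kleene star
  NOT closed under: intersection, complement
Operation 'concatenation' is in closed list -> Yes (closed)

1


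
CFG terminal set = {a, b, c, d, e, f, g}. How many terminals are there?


Terminal symbols: a, b, c, d, e, f, g
Counting each: a (#1), b (#2), c (#3), d (#4), e (#5), f (#6), g (#7)
Total = 7

7


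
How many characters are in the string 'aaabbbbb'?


String: 'aaabbbbb'
Counting characters:
  'a' appears 3 time(s)
  'b' appears 5 time(s)
Total length = 3 + 5 = 8

8


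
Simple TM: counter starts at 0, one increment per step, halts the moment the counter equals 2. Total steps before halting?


Counter starts at 0. Counting sequence:
  Step 1: counter = 1
  Step 2: counter = 2
Counter reached 2 -> halt
Total steps = 2

2


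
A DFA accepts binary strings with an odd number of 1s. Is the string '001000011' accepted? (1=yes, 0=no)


DFA has 2 states: q_even (start, accept=no) and q_odd
Processing string '001000011' character by character:
  Position 0: read '0', 1-count=0 -> q_even (no change)
  Position 1: read '0', 1-count=0 -> q_even (no change)
  Position 2: read '1', 1-count=1 -> q_odd
  Position 3: read '0', 1-count=1 -> q_odd (no change)
  Position 4: read '0', 1-count=1 -> q_odd (no change)
  Position 5: read '0', 1-count=1 -> q_odd (no change)
  Position 6: read '0', 1-count=1 -> q_odd (no change)
  Position 7: read '1', 1-count=2 -> q_even
  Position 8: read '1', 1-count=3 -> q_odd
Final state: q_odd, total 1s = 3 (odd); the DFA requires an odd count -> accept

1


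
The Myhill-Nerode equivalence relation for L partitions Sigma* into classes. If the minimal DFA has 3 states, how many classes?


Myhill-Nerode theorem:
Number of equivalence classes = number of states in minimal DFA
Minimal DFA states = 3
Therefore equivalence classes = 3

3


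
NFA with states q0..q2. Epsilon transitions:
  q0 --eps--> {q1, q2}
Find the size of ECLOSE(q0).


Starting from q0
Initialize closure = {q0}
Follow epsilon from q0 -> add q1
Follow epsilon from q0 -> add q2
Final closure: {q0, q1, q2}
Size = 3

3


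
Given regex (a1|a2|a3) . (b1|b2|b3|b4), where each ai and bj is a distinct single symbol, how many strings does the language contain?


First group: 3 alternatives
Second group: 4 alternatives
Concatenation: each choice from group 1 pairs with each from group 2
Total = 3 x 4 = 12

12


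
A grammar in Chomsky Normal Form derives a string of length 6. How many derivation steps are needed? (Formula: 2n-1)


Chomsky Normal Form derivation:
String length n = 6
Each step either:
  - Splits a nonterminal into two (n-1 such steps)
  - Converts a nonterminal to terminal (n such steps)
Total = (n-1) + n = 2n - 1
= 2(6) - 1
= 12 - 1
= 11

11


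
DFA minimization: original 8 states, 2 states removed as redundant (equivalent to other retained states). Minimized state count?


Original DFA: 8 states
Redundant states removed: 2
Minimized states = original - removed
= 8 - 2
= 6

6


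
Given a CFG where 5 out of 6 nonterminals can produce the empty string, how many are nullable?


Nonterminals: {S, A, B, C, D, E}
A nonterminal is nullable if it can derive epsilon
Counting nullable nonterminals: 5
Total nullable = 5

5


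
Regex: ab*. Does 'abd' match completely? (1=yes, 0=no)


Pattern: ab*
String: 'abd'
Pattern requires: exactly one 'a' followed by zero or more 'b's
First char is 'a' -> OK
Rest 'bd': all b's? No
Result: 0

0


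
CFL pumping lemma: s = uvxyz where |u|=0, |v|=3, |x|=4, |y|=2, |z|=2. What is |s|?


|s| = |u| + |v| + |x| + |y| + |z|
= 0 + 3 + 4 + 2 + 2
= 3 + 4 + 4
= 7 + 4
= 11

11


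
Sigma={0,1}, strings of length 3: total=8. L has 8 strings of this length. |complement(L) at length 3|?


Alphabet: {0,1}
String length: 3
Total strings of length 3 = 2^3 = 8
Strings in L = 8
Complement = total - |L|
= 8 - 8
= 0

0


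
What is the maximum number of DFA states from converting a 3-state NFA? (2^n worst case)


NFA has 3 states
Subset construction: each DFA state = subset of NFA states
Maximum subsets = 2^3
2^3 = 8

8


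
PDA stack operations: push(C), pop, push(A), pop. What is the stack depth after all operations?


Tracing stack operations:
  push(C) -> stack = [C], depth=1
  pop -> removed C, stack = [], depth=0
  push(A) -> stack = [A], depth=1
  pop -> removed A, stack = [], depth=0
Final depth = 0

0


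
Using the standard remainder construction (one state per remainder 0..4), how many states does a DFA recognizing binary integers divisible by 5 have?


Divisibility by 5 is tracked via the remainder mod 5: 0, 1, ..., 4
The construction assigns one state to each remainder
Number of remainders = 5

5


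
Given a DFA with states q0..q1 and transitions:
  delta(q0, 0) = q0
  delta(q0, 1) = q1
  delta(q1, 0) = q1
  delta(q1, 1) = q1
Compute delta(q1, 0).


Looking up transition function:
delta(q1, 0) in the table
Row: q1, Column: 0
Result: q1

q1


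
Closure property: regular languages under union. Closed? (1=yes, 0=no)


Regular languages are closed under:
- Union (DFA product construction)
- Intersection (DFA product construction)
- Complement (swap accept/reject states)
- Concatenation (NFA construction)
- Kleene star (NFA construction)
union is in this list
Therefore: closed

1


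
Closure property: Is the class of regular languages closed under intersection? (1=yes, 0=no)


Regular languages are closed under all standard operations:
- Union: Yes (product construction)
- Intersection: Yes (product construction)
- Complement: Yes (swap accept/reject)
- Concatenation: Yes (NFA construction)
Operation: intersection -> Closed

1


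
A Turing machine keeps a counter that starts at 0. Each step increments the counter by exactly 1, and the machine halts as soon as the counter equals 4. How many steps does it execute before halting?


Counter starts at 0. Counting sequence:
  Step 1: counter = 1
  Step 2: counter = 2
  Step 3: counter = 3
  Step 4: counter = 4
Counter reached 4 -> halt
Total steps = 4

4


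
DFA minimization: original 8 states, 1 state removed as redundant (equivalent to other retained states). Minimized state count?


Original DFA: 8 states
Redundant states removed: 1
Minimized states = original - removed
= 8 - 1
= 7

7


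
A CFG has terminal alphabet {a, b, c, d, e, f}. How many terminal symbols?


Terminal symbols: a, b, c, d, e, f
Counting each: a (#1), b (#2), c (#3), d (#4), e (#5), f (#6)
Total = 6

6


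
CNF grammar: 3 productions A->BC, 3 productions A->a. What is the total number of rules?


CNF allows two rule forms:
  A -> BC (binary): 3 rules
  A -> a (terminal): 3 rules
Total = 3 + 3 = 6

6


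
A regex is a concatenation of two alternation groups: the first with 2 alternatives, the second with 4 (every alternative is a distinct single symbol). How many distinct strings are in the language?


First group: 2 alternatives
Second group: 4 alternatives
Concatenation: each choice from group 1 pairs with each from group 2
Total = 2 x 4 = 8

8


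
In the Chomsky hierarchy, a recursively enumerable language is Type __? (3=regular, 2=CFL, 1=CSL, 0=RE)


Chomsky hierarchy levels:
  Type 3: Regular (DFA/NFA/regex)
  Type 2: Context-free (PDA)
  Type 1: Context-sensitive
  Type 0: Recursively enumerable (TM)
'recursively enumerable' corresponds to Type 0

0


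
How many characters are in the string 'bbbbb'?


String: 'bbbbb'
Counting characters:
  'b' appears 5 time(s)
Total length = 0 + 5 = 5

5


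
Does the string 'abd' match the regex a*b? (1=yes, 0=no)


Pattern: a*b
String: 'abd'
Pattern requires: zero or more 'a's followed by exactly one 'b'
Found 1 leading 'a's
Remaining: 'bd'
Remaining is not 'b' -> no match
Result: 0

0


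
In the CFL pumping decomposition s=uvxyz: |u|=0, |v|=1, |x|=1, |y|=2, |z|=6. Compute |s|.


|s| = |u| + |v| + |x| + |y| + |z|
= 0 + 1 + 1 + 2 + 6
= 1 + 1 + 8
= 2 + 8
= 10

10


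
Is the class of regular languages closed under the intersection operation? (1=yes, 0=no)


Regular languages are closed under:
- Union (DFA product construction)
- Intersection (DFA product construction)
- Complement (swap accept/reject states)
- Concatenation (NFA construction)
- Kleene star (NFA construction)
intersection is in this list
Therefore: closed

1


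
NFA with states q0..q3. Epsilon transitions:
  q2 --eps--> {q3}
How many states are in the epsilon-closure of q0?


Starting from q0
Initialize closure = {q0}
q0 has no outgoing epsilon transitions -> nothing to add
Final closure: {q0}
Size = 1

1


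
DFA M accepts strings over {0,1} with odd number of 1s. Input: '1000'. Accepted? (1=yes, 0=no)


DFA has 2 states: q_even (start, accept=no) and q_odd
Processing string '1000' character by character:
  Position 0: read '1', 1-count=1 -> q_odd
  Position 1: read '0', 1-count=1 -> q_odd (no change)
  Position 2: read '0', 1-count=1 -> q_odd (no change)
  Position 3: read '0', 1-count=1 -> q_odd (no change)
Final state: q_odd, total 1s = 1 (odd); the DFA requires an odd count -> accept

1


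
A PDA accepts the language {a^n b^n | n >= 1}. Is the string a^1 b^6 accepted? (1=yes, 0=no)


Language requires equal numbers of a's and b's
PDA pushes for each 'a', pops for each 'b'
Number of a's = 1
Number of b's = 6
1 != 6 -> Reject

0


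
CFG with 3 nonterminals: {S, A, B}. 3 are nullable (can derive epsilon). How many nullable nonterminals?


Nonterminals: {S, A, B}
A nonterminal is nullable if it can derive epsilon
Counting nullable nonterminals: 3
Total nullable = 3

3


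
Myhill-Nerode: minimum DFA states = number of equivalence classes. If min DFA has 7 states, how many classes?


Myhill-Nerode theorem:
Number of equivalence classes = number of states in minimal DFA
Minimal DFA states = 7
Therefore equivalence classes = 7

7


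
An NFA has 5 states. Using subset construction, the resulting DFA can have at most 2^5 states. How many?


NFA has 5 states
Subset construction: each DFA state = subset of NFA states
Maximum subsets = 2^5
2^5 = 32

32


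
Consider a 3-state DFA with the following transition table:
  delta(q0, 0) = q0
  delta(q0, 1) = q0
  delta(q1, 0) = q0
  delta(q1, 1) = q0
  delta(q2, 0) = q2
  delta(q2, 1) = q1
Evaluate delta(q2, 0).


Looking up transition function:
delta(q2, 0) in the table
Row: q2, Column: 0
Result: q2

q2


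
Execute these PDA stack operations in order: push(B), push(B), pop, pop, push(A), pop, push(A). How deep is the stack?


Tracing stack operations:
  push(B) -> stack = [B], depth=1
  push(B) -> stack = [B,B], depth=2
  pop -> removed B, stack = [B], depth=1
  pop -> removed B, stack = [], depth=0
  push(A) -> stack = [A], depth=1
  pop -> removed A, stack = [], depth=0
  push(A) -> stack = [A], depth=1
Final depth = 1

1


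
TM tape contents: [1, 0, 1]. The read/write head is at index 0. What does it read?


Tape: [1, 0, 1]
Positions: 0 1 2
Values:    1 0 1
Head at position 0
tape[0] = 1

1


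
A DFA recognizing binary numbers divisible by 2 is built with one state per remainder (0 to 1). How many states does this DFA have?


Divisibility by 2 is tracked via the remainder mod 2: 0, 1, ..., 1
The construction assigns one state to each remainder
Number of remainders = 2

2


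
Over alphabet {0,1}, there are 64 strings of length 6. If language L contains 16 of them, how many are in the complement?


Alphabet: {0,1}
String length: 6
Total strings of length 6 = 2^6 = 64
Strings in L = 16
Complement = total - |L|
= 64 - 16
= 48

48


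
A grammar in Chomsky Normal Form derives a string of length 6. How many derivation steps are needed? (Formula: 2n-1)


Chomsky Normal Form derivation:
String length n = 6
Each step either:
  - Splits a nonterminal into two (n-1 such steps)
  - Converts a nonterminal to terminal (n such steps)
Total = (n-1) + n = 2n - 1
= 2(6) - 1
= 12 - 1
= 11

11


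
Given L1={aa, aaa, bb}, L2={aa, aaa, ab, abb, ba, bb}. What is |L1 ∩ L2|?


L1 = {aa, aaa, bb}
L2 = {aa, aaa, ab, abb, ba, bb}
Checking each string in L1 against L2:
  'aa': in L2? Yes
  'aaa': in L2? Yes
  'bb': in L2? Yes
Intersection = {aa, aaa, bb}
|L1 ∩ L2| = 3

3


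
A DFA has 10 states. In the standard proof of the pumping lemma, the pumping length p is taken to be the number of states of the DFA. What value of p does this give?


Pumping lemma for regular languages (standard proof):
Take p = |Q|, the number of DFA states.
Any string of length >= |Q| passes through |Q|+1 states while reading its first |Q| symbols,
so by pigeonhole some state repeats, giving the loop that can be pumped.
Here |Q| = 10
Therefore the proof uses p = 10

10


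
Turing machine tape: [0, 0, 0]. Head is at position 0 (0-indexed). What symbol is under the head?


Tape: [0, 0, 0]
Positions: 0 1 2
Values:    0 0 0
Head at position 0
tape[0] = 0

0


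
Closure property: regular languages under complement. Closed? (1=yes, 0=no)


Regular languages are closed under:
- Union (DFA product construction)
- Intersection (DFA product construction)
- Complement (swap accept/reject states)
- Concatenation (NFA construction)
- Kleene star (NFA construction)
complement is in this list
Therefore: closed

1


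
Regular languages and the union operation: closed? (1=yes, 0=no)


Regular languages are closed under all standard operations:
- Union: Yes (product construction)
- Intersection: Yes (product construction)
- Complement: Yes (swap accept/reject)
- Concatenation: Yes (NFA construction)
Operation: union -> Closed

1


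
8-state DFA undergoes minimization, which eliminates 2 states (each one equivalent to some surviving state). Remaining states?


Original DFA: 8 states
Redundant states removed: 2
Minimized states = original - removed
= 8 - 2
= 6

6


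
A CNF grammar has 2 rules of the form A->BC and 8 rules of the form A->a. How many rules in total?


CNF allows two rule forms:
  A -> BC (binary): 2 rules
  A -> a (terminal): 8 rules
Total = 2 + 8 = 10

10


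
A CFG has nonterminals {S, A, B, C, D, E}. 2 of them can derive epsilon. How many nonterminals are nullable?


Nonterminals: {S, A, B, C, D, E}
A nonterminal is nullable if it can derive epsilon
Counting nullable nonterminals: 2
Total nullable = 2

2


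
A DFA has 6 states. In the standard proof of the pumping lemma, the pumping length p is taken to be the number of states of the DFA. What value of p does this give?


Pumping lemma for regular languages (standard proof):
Take p = |Q|, the number of DFA states.
Any string of length >= |Q| passes through |Q|+1 states while reading its first |Q| symbols,
so by pigeonhole some state repeats, giving the loop that can be pumped.
Here |Q| = 6
Therefore the proof uses p = 6

6


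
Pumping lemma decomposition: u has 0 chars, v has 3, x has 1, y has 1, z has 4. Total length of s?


|s| = |u| + |v| + |x| + |y| + |z|
= 0 + 3 + 1 + 1 + 4
= 3 + 1 + 5
= 4 + 5
= 9

9


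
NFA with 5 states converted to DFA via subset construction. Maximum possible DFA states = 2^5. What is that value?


NFA has 5 states
Subset construction: each DFA state = subset of NFA states
Maximum subsets = 2^5
2^5 = 32

32


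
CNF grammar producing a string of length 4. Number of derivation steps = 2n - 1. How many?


Chomsky Normal Form derivation:
String length n = 4
Each step either:
  - Splits a nonterminal into two (n-1 such steps)
  - Converts a nonterminal to terminal (n such steps)
Total = (n-1) + n = 2n - 1
= 2(4) - 1
= 8 - 1
= 7

7


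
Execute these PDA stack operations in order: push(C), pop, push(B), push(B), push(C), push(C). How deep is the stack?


Tracing stack operations:
  push(C) -> stack = [C], depth=1
  pop -> removed C, stack = [], depth=0
  push(B) -> stack = [B], depth=1
  push(B) -> stack = [B,B], depth=2
  push(C) -> stack = [B,B,C], depth=3
  push(C) -> stack = [B,B,C,C], depth=4
Final depth = 4

4


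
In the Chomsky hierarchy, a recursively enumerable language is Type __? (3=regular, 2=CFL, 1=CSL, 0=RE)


Chomsky hierarchy levels:
  Type 3: Regular (DFA/NFA/regex)
  Type 2: Context-free (PDA)
  Type 1: Context-sensitive
  Type 0: Recursively enumerable (TM)
'recursively enumerable' corresponds to Type 0

0


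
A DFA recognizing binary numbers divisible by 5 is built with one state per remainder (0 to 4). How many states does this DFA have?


Divisibility by 5 is tracked via the remainder mod 5: 0, 1, ..., 4
The construction assigns one state to each remainder
Number of remainders = 5

5


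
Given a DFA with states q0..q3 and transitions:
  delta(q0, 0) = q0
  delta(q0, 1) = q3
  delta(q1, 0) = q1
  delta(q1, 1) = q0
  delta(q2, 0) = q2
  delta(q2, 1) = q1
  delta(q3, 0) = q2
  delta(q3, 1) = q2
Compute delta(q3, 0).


Looking up transition function:
delta(q3, 0) in the table
Row: q3, Column: 0
Result: q2

q2


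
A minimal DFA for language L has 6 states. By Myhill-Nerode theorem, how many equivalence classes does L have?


Myhill-Nerode theorem:
Number of equivalence classes = number of states in minimal DFA
Minimal DFA states = 6
Therefore equivalence classes = 6

6


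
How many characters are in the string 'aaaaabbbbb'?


String: 'aaaaabbbbb'
Counting characters:
  'a' appears 5 time(s)
  'b' appears 5 time(s)
Total length = 5 + 5 = 10

10


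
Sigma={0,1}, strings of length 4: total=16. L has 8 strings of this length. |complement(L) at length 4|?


Alphabet: {0,1}
String length: 4
Total strings of length 4 = 2^4 = 16
Strings in L = 8
Complement = total - |L|
= 16 - 8
= 8

8


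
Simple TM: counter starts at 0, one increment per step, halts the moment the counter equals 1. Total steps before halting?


Counter starts at 0. Counting sequence:
  Step 1: counter = 1
Counter reached 1 -> halt
Total steps = 1

1


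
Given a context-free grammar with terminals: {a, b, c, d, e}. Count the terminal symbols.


Terminal symbols: a, b, c, d, e
Counting each: a (#1), b (#2), c (#3), d (#4), e (#5)
Total = 5

5


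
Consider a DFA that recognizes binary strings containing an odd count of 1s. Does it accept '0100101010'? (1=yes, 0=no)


DFA has 2 states: q_even (start, accept=no) and q_odd
Processing string '0100101010' character by character:
  Position 0: read '0', 1-count=0 -> q_even (no change)
  Position 1: read '1', 1-count=1 -> q_odd
  Position 2: read '0', 1-count=1 -> q_odd (no change)
  Position 3: read '0', 1-count=1 -> q_odd (no change)
  Position 4: read '1', 1-count=2 -> q_even
  Position 5: read '0', 1-count=2 -> q_even (no change)
  Position 6: read '1', 1-count=3 -> q_odd
  Position 7: read '0', 1-count=3 -> q_odd (no change)
  Position 8: read '1', 1-count=4 -> q_even
  Position 9: read '0', 1-count=4 -> q_even (no change)
Final state: q_even, total 1s = 4 (even); the DFA requires an odd count -> reject

0


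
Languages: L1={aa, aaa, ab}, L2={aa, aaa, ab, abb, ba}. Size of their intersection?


L1 = {aa, aaa, ab}
L2 = {aa, aaa, ab, abb, ba}
Checking each string in L1 against L2:
  'aa': in L2? Yes
  'aaa': in L2? Yes
  'ab': in L2? Yes
Intersection = {aa, aaa, ab}
|L1 ∩ L2| = 3

3


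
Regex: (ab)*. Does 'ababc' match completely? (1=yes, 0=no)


Pattern: (ab)*
String: 'ababc'
Pattern requires: zero or more repetitions of 'ab'
Length 5 is odd -> cannot be (ab)* -> no match
Result: 0

0


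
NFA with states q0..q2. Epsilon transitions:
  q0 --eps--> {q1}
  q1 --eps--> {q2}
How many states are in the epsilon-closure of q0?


Starting from q0
Initialize closure = {q0}
Follow epsilon from q0 -> add q1
Follow epsilon from q1 -> add q2
Final closure: {q0, q1, q2}
Size = 3

3


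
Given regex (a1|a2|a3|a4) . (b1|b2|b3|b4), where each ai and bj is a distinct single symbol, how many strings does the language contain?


First group: 4 alternatives
Second group: 4 alternatives
Concatenation: each choice from group 1 pairs with each from group 2
Total = 4 x 4 = 16

16


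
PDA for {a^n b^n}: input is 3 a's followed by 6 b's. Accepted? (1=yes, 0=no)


Language requires equal numbers of a's and b's
PDA pushes for each 'a', pops for each 'b'
Number of a's = 3
Number of b's = 6
3 != 6 -> Reject

0


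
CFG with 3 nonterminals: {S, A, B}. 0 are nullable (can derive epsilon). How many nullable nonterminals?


Nonterminals: {S, A, B}
A nonterminal is nullable if it can derive epsilon
Counting nullable nonterminals: 0
Total nullable = 0

0


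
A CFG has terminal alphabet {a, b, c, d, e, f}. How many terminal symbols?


Terminal symbols: a, b, c, d, e, f
Counting each: a (#1), b (#2), c (#3), d (#4), e (#5), f (#6)
Total = 6

6


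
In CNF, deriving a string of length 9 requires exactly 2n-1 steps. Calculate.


Chomsky Normal Form derivation:
String length n = 9
Each step either:
  - Splits a nonterminal into two (n-1 such steps)
  - Converts a nonterminal to terminal (n such steps)
Total = (n-1) + n = 2n - 1
= 2(9) - 1
= 18 - 1
= 17

17


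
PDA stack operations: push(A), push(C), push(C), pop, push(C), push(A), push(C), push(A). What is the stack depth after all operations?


Tracing stack operations:
  push(A) -> stack = [A], depth=1
  push(C) -> stack = [A,C], depth=2
  push(C) -> stack = [A,C,C], depth=3
  pop -> removed C, stack = [A,C], depth=2
  push(C) -> stack = [A,C,C], depth=3
  push(A) -> stack = [A,C,C,A], depth=4
  push(C) -> stack = [A,C,C,A,C], depth=5
  push(A) -> stack = [A,C,C,A,C,A], depth=6
Final depth = 6

6


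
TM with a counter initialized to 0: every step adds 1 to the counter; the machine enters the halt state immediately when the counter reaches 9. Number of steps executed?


Counter starts at 0. Counting sequence:
  Step 1: counter = 1
  Step 2: counter = 2
  Step 3: counter = 3
  Step 4: counter = 4
  Step 5: counter = 5
  Step 6: counter = 6
  ...
  Step 9: counter = 9
Counter reached 9 -> halt
Total steps = 9

9


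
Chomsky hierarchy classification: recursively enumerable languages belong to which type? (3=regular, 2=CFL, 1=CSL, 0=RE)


Chomsky hierarchy levels:
  Type 3: Regular (DFA/NFA/regex)
  Type 2: Context-free (PDA)
  Type 1: Context-sensitive
  Type 0: Recursively enumerable (TM)
'recursively enumerable' corresponds to Type 0

0


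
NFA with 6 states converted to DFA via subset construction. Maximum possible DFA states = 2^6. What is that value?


NFA has 6 states
Subset construction: each DFA state = subset of NFA states
Maximum subsets = 2^6
2^6 = 64

64


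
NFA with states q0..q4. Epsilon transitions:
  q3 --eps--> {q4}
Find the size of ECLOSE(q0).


Starting from q0
Initialize closure = {q0}
q0 has no outgoing epsilon transitions -> nothing to add
Final closure: {q0}
Size = 1

1


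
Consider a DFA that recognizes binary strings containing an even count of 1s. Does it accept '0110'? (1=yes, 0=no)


DFA has 2 states: q_even (start, accept=yes) and q_odd
Processing string '0110' character by character:
  Position 0: read '0', 1-count=0 -> q_even (no change)
  Position 1: read '1', 1-count=1 -> q_odd
  Position 2: read '1', 1-count=2 -> q_even
  Position 3: read '0', 1-count=2 -> q_even (no change)
Final state: q_even, total 1s = 2 (even); the DFA requires an even count -> accept

1


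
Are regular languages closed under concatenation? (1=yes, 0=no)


Regular languages are closed under:
- Union (DFA product construction)
- Intersection (DFA product construction)
- Complement (swap accept/reject states)
- Concatenation (NFA construction)
- Kleene star (NFA construction)
concatenation is in this list
Therefore: closed

1


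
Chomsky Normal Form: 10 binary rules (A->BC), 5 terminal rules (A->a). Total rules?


CNF allows two rule forms:
  A -> BC (binary): 10 rules
  A -> a (terminal): 5 rules
Total = 10 + 5 = 15

15


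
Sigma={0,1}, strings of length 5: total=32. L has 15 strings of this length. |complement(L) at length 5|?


Alphabet: {0,1}
String length: 5
Total strings of length 5 = 2^5 = 32
Strings in L = 15
Complement = total - |L|
= 32 - 15
= 17

17


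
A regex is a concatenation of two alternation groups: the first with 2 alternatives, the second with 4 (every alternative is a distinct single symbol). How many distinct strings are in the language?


First group: 2 alternatives
Second group: 4 alternatives
Concatenation: each choice from group 1 pairs with each from group 2
Total = 2 x 4 = 8

8


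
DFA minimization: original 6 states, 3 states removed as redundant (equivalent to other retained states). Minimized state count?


Original DFA: 6 states
Redundant states removed: 3
Minimized states = original - removed
= 6 - 3
= 3

3


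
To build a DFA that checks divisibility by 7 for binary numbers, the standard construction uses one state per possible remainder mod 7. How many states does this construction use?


Divisibility by 7 is tracked via the remainder mod 7: 0, 1, ..., 6
The construction assigns one state to each remainder
Number of remainders = 7

7


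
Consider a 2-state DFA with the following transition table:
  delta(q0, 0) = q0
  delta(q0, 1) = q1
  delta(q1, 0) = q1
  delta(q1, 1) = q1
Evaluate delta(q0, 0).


Looking up transition function:
delta(q0, 0) in the table
Row: q0, Column: 0
Result: q0

q0


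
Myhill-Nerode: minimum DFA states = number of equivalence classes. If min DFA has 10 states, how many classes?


Myhill-Nerode theorem:
Number of equivalence classes = number of states in minimal DFA
Minimal DFA states = 10
Therefore equivalence classes = 10

10


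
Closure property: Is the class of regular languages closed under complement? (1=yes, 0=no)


Regular languages are closed under all standard operations:
- Union: Yes (product construction)
- Intersection: Yes (product construction)
- Complement: Yes (swap accept/reject)
- Concatenation: Yes (NFA construction)
Operation: complement -> Closed

1


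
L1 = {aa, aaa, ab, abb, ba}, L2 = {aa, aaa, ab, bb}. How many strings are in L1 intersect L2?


L1 = {aa, aaa, ab, abb, ba}
L2 = {aa, aaa, ab, bb}
Checking each string in L1 against L2:
  'aa': in L2? Yes
  'aaa': in L2? Yes
  'ab': in L2? Yes
  'abb': in L2? No
  'ba': in L2? No
Intersection = {aa, aaa, ab}
|L1 ∩ L2| = 3

3


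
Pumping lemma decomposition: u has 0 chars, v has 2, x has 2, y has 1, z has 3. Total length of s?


|s| = |u| + |v| + |x| + |y| + |z|
= 0 + 2 + 2 + 1 + 3
= 2 + 2 + 4
= 4 + 4
= 8

8


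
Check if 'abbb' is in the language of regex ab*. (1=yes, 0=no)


Pattern: ab*
String: 'abbb'
Pattern requires: exactly one 'a' followed by zero or more 'b's
First char is 'a' -> OK
Rest 'bbb': all b's? Yes
Result: 1

1


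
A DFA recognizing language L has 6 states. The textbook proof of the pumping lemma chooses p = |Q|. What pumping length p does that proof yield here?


Pumping lemma for regular languages (standard proof):
Take p = |Q|, the number of DFA states.
Any string of length >= |Q| passes through |Q|+1 states while reading its first |Q| symbols,
so by pigeonhole some state repeats, giving the loop that can be pumped.
Here |Q| = 6
Therefore the proof uses p = 6

6


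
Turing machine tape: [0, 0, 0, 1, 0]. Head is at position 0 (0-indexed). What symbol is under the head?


Tape: [0, 0, 0, 1, 0]
Positions: 0 1 2 3 4
Values:    0 0 0 1 0
Head at position 0
tape[0] = 0

0


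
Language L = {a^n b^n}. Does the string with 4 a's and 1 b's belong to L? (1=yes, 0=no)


Language requires equal numbers of a's and b's
PDA pushes for each 'a', pops for each 'b'
Number of a's = 4
Number of b's = 1
4 != 1 -> Reject

0


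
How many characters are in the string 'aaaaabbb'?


String: 'aaaaabbb'
Counting characters:
  'a' appears 5 time(s)
  'b' appears 3 time(s)
Total length = 5 + 3 = 8

8


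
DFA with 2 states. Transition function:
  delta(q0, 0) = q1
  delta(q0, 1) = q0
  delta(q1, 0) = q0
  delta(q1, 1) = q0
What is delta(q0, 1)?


Looking up transition function:
delta(q0, 1) in the table
Row: q0, Column: 1
Result: q0

q0


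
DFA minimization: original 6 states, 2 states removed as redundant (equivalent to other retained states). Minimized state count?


Original DFA: 6 states
Redundant states removed: 2
Minimized states = original - removed
= 6 - 2
= 4

4


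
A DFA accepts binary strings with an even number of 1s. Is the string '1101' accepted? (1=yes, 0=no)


DFA has 2 states: q_even (start, accept=yes) and q_odd
Processing string '1101' character by character:
  Position 0: read '1', 1-count=1 -> q_odd
  Position 1: read '1', 1-count=2 -> q_even
  Position 2: read '0', 1-count=2 -> q_even (no change)
  Position 3: read '1', 1-count=3 -> q_odd
Final state: q_odd, total 1s = 3 (odd); the DFA requires an even count -> reject

0


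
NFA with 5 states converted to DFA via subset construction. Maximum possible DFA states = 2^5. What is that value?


NFA has 5 states
Subset construction: each DFA state = subset of NFA states
Maximum subsets = 2^5
2^5 = 32

32
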